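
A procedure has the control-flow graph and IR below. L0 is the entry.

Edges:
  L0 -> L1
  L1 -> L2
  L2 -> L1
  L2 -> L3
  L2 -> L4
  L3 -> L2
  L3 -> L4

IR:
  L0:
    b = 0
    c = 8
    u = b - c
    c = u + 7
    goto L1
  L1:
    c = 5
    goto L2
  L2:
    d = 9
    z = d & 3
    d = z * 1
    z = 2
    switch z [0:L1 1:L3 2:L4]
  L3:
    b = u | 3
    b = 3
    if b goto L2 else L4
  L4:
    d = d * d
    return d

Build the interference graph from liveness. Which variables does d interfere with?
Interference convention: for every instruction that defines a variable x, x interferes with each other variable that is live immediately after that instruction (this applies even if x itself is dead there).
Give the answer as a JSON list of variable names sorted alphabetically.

Per-block:
  L0 def {b,c,u} use ∅
  L1 def {c} use ∅
  L2 def {d,z} use ∅
  L3 def {b} use {u}
  L4 def {d} use {d}

Live sets:
  L0: in=∅ out={u}
  L1: in={u} out={u}
  L2: in={u} out={d,u}
  L3: in={d,u} out={d,u}
  L4: in={d} out=∅

Interfere edges:
  b — {c,d,u}
  c — {b,u}
  d — {b,u,z}
  u — {b,c,d,z}
  z — {d,u}

N(d) = ["b", "u", "z"]

Answer: ["b", "u", "z"]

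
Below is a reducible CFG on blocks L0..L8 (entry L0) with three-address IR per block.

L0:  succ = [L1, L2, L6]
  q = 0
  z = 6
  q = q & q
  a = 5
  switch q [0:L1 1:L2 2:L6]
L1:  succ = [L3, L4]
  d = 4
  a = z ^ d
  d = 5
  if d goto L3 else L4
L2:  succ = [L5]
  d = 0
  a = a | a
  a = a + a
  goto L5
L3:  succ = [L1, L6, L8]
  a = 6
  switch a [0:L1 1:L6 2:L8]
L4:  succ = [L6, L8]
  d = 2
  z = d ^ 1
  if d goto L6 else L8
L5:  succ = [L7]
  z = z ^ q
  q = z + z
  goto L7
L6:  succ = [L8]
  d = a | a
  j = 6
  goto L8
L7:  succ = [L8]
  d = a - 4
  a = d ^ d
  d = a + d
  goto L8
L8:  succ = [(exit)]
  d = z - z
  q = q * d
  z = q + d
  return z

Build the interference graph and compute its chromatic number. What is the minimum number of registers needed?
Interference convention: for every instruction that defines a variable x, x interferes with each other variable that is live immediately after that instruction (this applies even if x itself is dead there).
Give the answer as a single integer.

def/use:
  L0: {a,q,z} / ∅
  L1: {a,d} / {z}
  L2: {a,d} / {a}
  L3: {a} / ∅
  L4: {d,z} / ∅
  L5: {q,z} / {q,z}
  L6: {d,j} / {a}
  L7: {a,d} / {a}
  L8: {d,q,z} / {q,z}

Liveness:
  live L0: ∅→{a,q,z}
  live L1: {q,z}→{a,q,z}
  live L2: {a,q,z}→{a,q,z}
  live L3: {q,z}→{a,q,z}
  live L4: {a,q}→{a,q,z}
  live L5: {a,q,z}→{a,q,z}
  live L6: {a,q,z}→{q,z}
  live L7: {a,q,z}→{q,z}
  live L8: {q,z}→∅

Conflict graph:
  a: {d,q,z}
  d: {a,q,z}
  j: {q,z}
  q: {a,d,j,z}
  z: {a,d,j,q}

Registers:
  {a,d,q,z} pairwise interfere (4-clique) ⇒ χ ≥ 4
  4-colouring: R0={q}  R1={z}  R2={a,j}  R3={d}
  χ = 4

Answer: 4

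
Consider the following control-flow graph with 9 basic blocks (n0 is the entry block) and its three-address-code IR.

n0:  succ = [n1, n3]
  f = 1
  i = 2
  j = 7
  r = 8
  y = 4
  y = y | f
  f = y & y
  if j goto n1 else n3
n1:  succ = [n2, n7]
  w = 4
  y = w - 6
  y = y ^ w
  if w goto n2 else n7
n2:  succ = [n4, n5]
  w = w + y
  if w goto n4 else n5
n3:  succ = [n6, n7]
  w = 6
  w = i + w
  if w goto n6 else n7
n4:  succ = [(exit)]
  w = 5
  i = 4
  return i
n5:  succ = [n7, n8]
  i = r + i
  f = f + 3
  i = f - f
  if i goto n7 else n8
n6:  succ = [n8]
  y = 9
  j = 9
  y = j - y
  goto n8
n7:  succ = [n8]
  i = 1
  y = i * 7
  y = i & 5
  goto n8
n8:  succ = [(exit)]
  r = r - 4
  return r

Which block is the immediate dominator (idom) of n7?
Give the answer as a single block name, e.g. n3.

idom tree: n1←n0 n2←n1 n3←n0 n4←n2 n5←n2 n6←n3 n7←n0 n8←n0
Dom at joins:
  n7: preds {n1,n3,n5}: {n0,n1} ∩ {n0,n3} ∩ {n0,n1,n2,n5} = {n0}; idom=n0
  n8: preds {n5,n6,n7}: {n0,n1,n2,n5} ∩ {n0,n3,n6} ∩ {n0,n7} = {n0}; idom=n0

idom(n7) = n0

Answer: n0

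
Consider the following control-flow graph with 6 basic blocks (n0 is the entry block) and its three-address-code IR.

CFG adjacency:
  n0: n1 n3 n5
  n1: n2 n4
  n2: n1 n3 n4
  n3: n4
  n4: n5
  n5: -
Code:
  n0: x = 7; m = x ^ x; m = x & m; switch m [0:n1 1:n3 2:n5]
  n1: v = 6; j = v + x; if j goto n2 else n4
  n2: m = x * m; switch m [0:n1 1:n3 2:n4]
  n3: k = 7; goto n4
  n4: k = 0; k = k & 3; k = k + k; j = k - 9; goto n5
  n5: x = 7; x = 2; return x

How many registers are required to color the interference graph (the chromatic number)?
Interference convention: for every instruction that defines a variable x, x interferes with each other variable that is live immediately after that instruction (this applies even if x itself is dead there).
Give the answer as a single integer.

Block summaries:
  n0: {m,x} / ∅
  n1: {j,v} / {x}
  n2: {m} / {m,x}
  n3: {k} / ∅
  n4: {j,k} / ∅
  n5: {x} / ∅

Live sets:
  n0: in=∅ out={m,x}
  n1: in={m,x} out={m,x}
  n2: in={m,x} out={m,x}
  n3: in=∅ out=∅
  n4: in=∅ out=∅
  n5: in=∅ out=∅

Interfere edges:
  j: {m,x}
  k: ∅
  m: {j,v,x}
  v: {m,x}
  x: {j,m,v}

Colouring:
  clique {j,m,x} ⇒ need ≥ 3
  3-colouring: r0={k,m}  r1={x}  r2={j,v}
  χ = 3

Answer: 3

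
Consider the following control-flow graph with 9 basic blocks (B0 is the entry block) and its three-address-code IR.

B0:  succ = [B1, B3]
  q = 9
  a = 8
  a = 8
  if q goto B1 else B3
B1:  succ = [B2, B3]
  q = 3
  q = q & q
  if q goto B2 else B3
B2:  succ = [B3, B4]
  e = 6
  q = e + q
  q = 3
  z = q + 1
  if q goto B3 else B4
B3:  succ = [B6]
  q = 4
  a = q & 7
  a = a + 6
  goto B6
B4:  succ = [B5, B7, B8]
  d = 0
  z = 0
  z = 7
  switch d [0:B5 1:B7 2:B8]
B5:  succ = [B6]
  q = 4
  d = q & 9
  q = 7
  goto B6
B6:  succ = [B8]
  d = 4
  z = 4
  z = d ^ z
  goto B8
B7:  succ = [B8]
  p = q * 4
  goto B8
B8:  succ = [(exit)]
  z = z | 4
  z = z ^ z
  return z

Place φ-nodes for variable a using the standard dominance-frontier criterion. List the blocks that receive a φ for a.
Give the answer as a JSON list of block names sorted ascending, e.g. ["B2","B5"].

idom tree: B1←B0 B2←B1 B3←B0 B4←B2 B5←B4 B6←B0 B7←B4 B8←B0
Dom at joins:
  B3: preds {B0,B1,B2}: {B0} ∩ {B0,B1} ∩ {B0,B1,B2} = {B0}; idom=B0
  B6: preds {B3,B5}: {B0,B3} ∩ {B0,B1,B2,B4,B5} = {B0}; idom=B0
  B8: preds {B4,B6,B7}: {B0,B1,B2,B4} ∩ {B0,B6} ∩ {B0,B1,B2,B4,B7} = {B0}; idom=B0

Frontier:
  join B3 pred B0: · stop@B0
  join B3 pred B1: B1 stop@B0
  join B3 pred B2: B2→B1 stop@B0
  join B6 pred B3: B3 stop@B0
  join B6 pred B5: B5→B4→B2→B1 stop@B0
  join B8 pred B4: B4→B2→B1 stop@B0
  join B8 pred B6: B6 stop@B0
  join B8 pred B7: B7→B4→B2→B1 stop@B0
  B0 → ∅
  B1 → {B3,B6,B8}
  B2 → {B3,B6,B8}
  B3 → {B6}
  B4 → {B6,B8}
  B5 → {B6}
  B6 → {B8}
  B7 → {B8}
  B8 → ∅

φ for a: defs {B0,B3}
  DF⁺ = {B6,B8}

Answer: ["B6", "B8"]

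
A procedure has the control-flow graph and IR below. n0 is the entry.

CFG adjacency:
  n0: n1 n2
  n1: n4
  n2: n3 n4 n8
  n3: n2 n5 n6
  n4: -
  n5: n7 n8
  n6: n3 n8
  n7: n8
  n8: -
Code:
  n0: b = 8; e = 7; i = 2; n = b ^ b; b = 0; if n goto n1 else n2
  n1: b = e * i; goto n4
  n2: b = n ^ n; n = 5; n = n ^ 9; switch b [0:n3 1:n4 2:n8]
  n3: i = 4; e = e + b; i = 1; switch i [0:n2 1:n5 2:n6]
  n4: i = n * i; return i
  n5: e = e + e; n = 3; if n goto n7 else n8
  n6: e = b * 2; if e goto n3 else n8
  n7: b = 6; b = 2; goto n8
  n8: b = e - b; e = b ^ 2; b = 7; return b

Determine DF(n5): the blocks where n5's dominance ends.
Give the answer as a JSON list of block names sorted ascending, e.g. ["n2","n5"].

idom tree: n1←n0 n2←n0 n3←n2 n4←n0 n5←n3 n6←n3 n7←n5 n8←n2
Dom∩ at merges:
  n2: preds {n0,n3}: {n0} ∩ {n0,n2,n3} = {n0}; idom=n0
  n3: preds {n2,n6}: {n0,n2} ∩ {n0,n2,n3,n6} = {n0,n2}; idom=n2
  n4: preds {n1,n2}: {n0,n1} ∩ {n0,n2} = {n0}; idom=n0
  n8: preds {n2,n5,n6,n7}: {n0,n2} ∩ {n0,n2,n3,n5} ∩ {n0,n2,n3,n6} ∩ {n0,n2,n3,n5,n7} = {n0,n2}; idom=n2

DF derivation:
  join n2 pred n0: · stop@n0
  join n2 pred n3: n3→n2 stop@n0
  join n3 pred n2: · stop@n2
  join n3 pred n6: n6→n3 stop@n2
  join n4 pred n1: n1 stop@n0
  join n4 pred n2: n2 stop@n0
  join n8 pred n2: · stop@n2
  join n8 pred n5: n5→n3 stop@n2
  join n8 pred n6: n6→n3 stop@n2
  join n8 pred n7: n7→n5→n3 stop@n2
  n0 → ∅
  n1 → {n4}
  n2 → {n2,n4}
  n3 → {n2,n3,n8}
  n4 → ∅
  n5 → {n8}
  n6 → {n3,n8}
  n7 → {n8}
  n8 → ∅

DF(n5) = ["n8"]

Answer: ["n8"]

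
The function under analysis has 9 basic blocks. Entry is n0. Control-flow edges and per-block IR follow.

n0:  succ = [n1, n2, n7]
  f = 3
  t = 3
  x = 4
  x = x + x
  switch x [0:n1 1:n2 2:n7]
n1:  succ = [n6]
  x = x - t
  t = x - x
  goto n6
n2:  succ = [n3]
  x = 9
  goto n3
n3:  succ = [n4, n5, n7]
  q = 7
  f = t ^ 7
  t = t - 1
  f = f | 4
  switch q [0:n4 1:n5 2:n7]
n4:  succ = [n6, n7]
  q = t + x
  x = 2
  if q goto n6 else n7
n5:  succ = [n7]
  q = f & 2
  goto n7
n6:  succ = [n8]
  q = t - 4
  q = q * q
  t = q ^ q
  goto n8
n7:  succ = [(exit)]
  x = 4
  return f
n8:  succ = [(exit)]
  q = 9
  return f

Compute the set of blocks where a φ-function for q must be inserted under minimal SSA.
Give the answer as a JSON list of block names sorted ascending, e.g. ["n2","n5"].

Answer: ["n6", "n7"]

Working:
idom tree: n1←n0 n2←n0 n3←n2 n4←n3 n5←n3 n6←n0 n7←n0 n8←n6
Dom∩ at merges:
  n6: preds {n1,n4}: {n0,n1} ∩ {n0,n2,n3,n4} = {n0}; idom=n0
  n7: preds {n0,n3,n4,n5}: {n0} ∩ {n0,n2,n3} ∩ {n0,n2,n3,n4} ∩ {n0,n2,n3,n5} = {n0}; idom=n0

DF derivation:
  n6←n1: walk n1 to n0
  n6←n4: walk n4→n3→n2 to n0
  n7←n0: walk · to n0
  n7←n3: walk n3→n2 to n0
  n7←n4: walk n4→n3→n2 to n0
  n7←n5: walk n5→n3→n2 to n0
  n0: DF=∅
  n1: DF={n6}
  n2: DF={n6,n7}
  n3: DF={n6,n7}
  n4: DF={n6,n7}
  n5: DF={n7}
  n6: DF=∅
  n7: DF=∅
  n8: DF=∅

φ for q: defs {n3,n4,n5,n6,n8}
  DF⁺ = {n6,n7}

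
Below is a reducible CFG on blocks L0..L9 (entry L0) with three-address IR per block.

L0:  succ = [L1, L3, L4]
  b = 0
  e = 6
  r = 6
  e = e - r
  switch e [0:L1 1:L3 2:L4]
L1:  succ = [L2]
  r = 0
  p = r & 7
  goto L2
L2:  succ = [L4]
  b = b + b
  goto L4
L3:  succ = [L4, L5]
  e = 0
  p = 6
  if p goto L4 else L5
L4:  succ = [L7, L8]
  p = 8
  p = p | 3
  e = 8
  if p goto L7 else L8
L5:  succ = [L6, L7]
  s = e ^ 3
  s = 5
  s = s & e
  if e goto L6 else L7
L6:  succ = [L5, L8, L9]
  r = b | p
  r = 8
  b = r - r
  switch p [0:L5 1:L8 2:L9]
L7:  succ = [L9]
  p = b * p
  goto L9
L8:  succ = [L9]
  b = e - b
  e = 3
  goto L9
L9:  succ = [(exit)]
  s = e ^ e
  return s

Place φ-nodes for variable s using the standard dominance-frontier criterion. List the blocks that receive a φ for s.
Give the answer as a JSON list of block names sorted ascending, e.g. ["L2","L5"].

idom tree: L1←L0 L2←L1 L3←L0 L4←L0 L5←L3 L6←L5 L7←L0 L8←L0 L9←L0
Join-block Dom:
  L4: preds {L0,L2,L3}: {L0} ∩ {L0,L1,L2} ∩ {L0,L3} = {L0}; idom=L0
  L5: preds {L3,L6}: {L0,L3} ∩ {L0,L3,L5,L6} = {L0,L3}; idom=L3
  L7: preds {L4,L5}: {L0,L4} ∩ {L0,L3,L5} = {L0}; idom=L0
  L8: preds {L4,L6}: {L0,L4} ∩ {L0,L3,L5,L6} = {L0}; idom=L0
  L9: preds {L6,L7,L8}: {L0,L3,L5,L6} ∩ {L0,L7} ∩ {L0,L8} = {L0}; idom=L0

DF derivation:
  join L4 pred L0: · stop@L0
  join L4 pred L2: L2→L1 stop@L0
  join L4 pred L3: L3 stop@L0
  join L5 pred L3: · stop@L3
  join L5 pred L6: L6→L5 stop@L3
  join L7 pred L4: L4 stop@L0
  join L7 pred L5: L5→L3 stop@L0
  join L8 pred L4: L4 stop@L0
  join L8 pred L6: L6→L5→L3 stop@L0
  join L9 pred L6: L6→L5→L3 stop@L0
  join L9 pred L7: L7 stop@L0
  join L9 pred L8: L8 stop@L0
  DF(L0)=∅
  DF(L1)={L4}
  DF(L2)={L4}
  DF(L3)={L4,L7,L8,L9}
  DF(L4)={L7,L8}
  DF(L5)={L5,L7,L8,L9}
  DF(L6)={L5,L8,L9}
  DF(L7)={L9}
  DF(L8)={L9}
  DF(L9)=∅

φ for s: defs {L5,L9}
  DF⁺ = {L5,L7,L8,L9}

Answer: ["L5", "L7", "L8", "L9"]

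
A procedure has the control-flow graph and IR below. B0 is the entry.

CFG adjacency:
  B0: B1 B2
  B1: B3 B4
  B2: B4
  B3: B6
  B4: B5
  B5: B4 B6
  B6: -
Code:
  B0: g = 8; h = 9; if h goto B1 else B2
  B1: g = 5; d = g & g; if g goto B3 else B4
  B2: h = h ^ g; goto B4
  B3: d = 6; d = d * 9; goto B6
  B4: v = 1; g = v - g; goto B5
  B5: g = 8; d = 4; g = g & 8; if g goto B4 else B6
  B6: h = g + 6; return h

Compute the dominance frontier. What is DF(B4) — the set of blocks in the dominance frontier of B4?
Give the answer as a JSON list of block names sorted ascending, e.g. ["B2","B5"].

Answer: ["B4", "B6"]

Analysis:
idom tree: B1←B0 B2←B0 B3←B1 B4←B0 B5←B4 B6←B0
Dom∩ at merges:
  B4: preds {B1,B2,B5}: {B0,B1} ∩ {B0,B2} ∩ {B0,B4,B5} = {B0}; idom=B0
  B6: preds {B3,B5}: {B0,B1,B3} ∩ {B0,B4,B5} = {B0}; idom=B0

DF derivation:
  B4←B1: walk B1 to B0
  B4←B2: walk B2 to B0
  B4←B5: walk B5→B4 to B0
  B6←B3: walk B3→B1 to B0
  B6←B5: walk B5→B4 to B0
  DF(B0)=∅
  DF(B1)={B4,B6}
  DF(B2)={B4}
  DF(B3)={B6}
  DF(B4)={B4,B6}
  DF(B5)={B4,B6}
  DF(B6)=∅

DF(B4) = ["B4", "B6"]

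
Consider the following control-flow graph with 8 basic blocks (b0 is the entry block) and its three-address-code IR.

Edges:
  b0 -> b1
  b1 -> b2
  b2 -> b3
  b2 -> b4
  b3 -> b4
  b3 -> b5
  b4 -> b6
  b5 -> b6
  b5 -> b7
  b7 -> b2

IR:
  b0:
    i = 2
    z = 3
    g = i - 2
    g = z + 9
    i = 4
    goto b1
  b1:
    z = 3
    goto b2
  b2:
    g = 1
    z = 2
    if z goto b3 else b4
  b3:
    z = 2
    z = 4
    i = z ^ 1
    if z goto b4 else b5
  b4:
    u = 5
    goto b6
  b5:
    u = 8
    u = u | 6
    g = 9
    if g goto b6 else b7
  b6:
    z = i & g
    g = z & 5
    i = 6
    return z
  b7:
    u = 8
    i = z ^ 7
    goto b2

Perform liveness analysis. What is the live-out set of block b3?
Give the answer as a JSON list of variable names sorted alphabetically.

def/use:
  b0 def {g,i,z} use ∅
  b1 def {z} use ∅
  b2 def {g,z} use ∅
  b3 def {i,z} use ∅
  b4 def {u} use ∅
  b5 def {g,u} use ∅
  b6 def {g,i,z} use {g,i}
  b7 def {i,u} use {z}

Backward fixpoint:
  b0 li=∅ lo={i}
  b1 li={i} lo={i}
  b2 li={i} lo={g,i}
  b3 li={g} lo={g,i,z}
  b4 li={g,i} lo={g,i}
  b5 li={i,z} lo={g,i,z}
  b6 li={g,i} lo=∅
  b7 li={z} lo={i}

live-out(b3) = ["g", "i", "z"]

Answer: ["g", "i", "z"]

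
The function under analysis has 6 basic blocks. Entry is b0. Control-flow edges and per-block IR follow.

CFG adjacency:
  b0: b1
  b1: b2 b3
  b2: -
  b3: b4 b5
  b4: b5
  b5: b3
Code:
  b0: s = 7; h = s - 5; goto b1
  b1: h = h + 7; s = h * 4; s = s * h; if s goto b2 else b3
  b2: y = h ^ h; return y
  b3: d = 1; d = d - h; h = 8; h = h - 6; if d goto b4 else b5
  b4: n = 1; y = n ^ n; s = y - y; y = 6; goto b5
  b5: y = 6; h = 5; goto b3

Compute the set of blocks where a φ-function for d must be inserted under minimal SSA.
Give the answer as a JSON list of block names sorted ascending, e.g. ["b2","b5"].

idom tree: b1←b0 b2←b1 b3←b1 b4←b3 b5←b3
Dom∩ at merges:
  b3: preds {b1,b5}: {b0,b1} ∩ {b0,b1,b3,b5} = {b0,b1}; idom=b1
  b5: preds {b3,b4}: {b0,b1,b3} ∩ {b0,b1,b3,b4} = {b0,b1,b3}; idom=b3

DF derivation:
  join b3 pred b1: · stop@b1
  join b3 pred b5: b5→b3 stop@b1
  join b5 pred b3: · stop@b3
  join b5 pred b4: b4 stop@b3
  b0 → ∅
  b1 → ∅
  b2 → ∅
  b3 → {b3}
  b4 → {b5}
  b5 → {b3}

φ for d: defs {b3}
  DF⁺ = {b3}

Answer: ["b3"]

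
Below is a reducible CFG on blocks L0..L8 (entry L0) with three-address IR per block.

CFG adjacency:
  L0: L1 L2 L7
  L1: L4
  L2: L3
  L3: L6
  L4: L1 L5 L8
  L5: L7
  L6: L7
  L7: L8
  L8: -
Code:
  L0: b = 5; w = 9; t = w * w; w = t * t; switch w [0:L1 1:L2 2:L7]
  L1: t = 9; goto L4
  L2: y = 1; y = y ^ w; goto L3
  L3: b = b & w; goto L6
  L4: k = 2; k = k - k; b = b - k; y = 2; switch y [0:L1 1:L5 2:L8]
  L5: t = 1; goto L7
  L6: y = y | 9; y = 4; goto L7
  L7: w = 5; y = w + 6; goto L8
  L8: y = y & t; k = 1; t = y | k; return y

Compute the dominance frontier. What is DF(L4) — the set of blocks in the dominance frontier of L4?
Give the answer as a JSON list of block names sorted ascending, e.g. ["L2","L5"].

Answer: ["L1", "L7", "L8"]

Analysis:
idom tree: L1←L0 L2←L0 L3←L2 L4←L1 L5←L4 L6←L3 L7←L0 L8←L0
Dom∩ at merges:
  L1: preds {L0,L4}: {L0} ∩ {L0,L1,L4} = {L0}; idom=L0
  L7: preds {L0,L5,L6}: {L0} ∩ {L0,L1,L4,L5} ∩ {L0,L2,L3,L6} = {L0}; idom=L0
  L8: preds {L4,L7}: {L0,L1,L4} ∩ {L0,L7} = {L0}; idom=L0

DF derivation:
  join L1 pred L0: · stop@L0
  join L1 pred L4: L4→L1 stop@L0
  join L7 pred L0: · stop@L0
  join L7 pred L5: L5→L4→L1 stop@L0
  join L7 pred L6: L6→L3→L2 stop@L0
  join L8 pred L4: L4→L1 stop@L0
  join L8 pred L7: L7 stop@L0
  L0: DF=∅
  L1: DF={L1,L7,L8}
  L2: DF={L7}
  L3: DF={L7}
  L4: DF={L1,L7,L8}
  L5: DF={L7}
  L6: DF={L7}
  L7: DF={L8}
  L8: DF=∅

DF(L4) = ["L1", "L7", "L8"]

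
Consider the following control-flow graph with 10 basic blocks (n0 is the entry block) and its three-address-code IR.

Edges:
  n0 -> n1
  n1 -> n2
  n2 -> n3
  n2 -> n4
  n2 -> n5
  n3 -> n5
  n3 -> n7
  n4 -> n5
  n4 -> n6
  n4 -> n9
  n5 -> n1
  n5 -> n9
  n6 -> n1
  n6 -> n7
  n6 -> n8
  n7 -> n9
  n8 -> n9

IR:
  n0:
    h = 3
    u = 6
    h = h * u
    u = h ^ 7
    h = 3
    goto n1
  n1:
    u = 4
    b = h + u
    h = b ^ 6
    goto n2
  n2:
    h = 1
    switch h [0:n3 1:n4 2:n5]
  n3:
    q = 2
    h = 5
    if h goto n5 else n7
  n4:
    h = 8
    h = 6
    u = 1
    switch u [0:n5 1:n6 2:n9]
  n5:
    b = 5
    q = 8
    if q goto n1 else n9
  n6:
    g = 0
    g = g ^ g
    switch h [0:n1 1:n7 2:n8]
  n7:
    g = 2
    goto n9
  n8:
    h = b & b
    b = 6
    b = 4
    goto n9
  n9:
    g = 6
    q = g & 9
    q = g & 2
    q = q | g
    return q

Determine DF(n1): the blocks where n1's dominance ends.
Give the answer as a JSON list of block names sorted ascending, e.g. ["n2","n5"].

Answer: ["n1"]

Derivation:
idom tree: n1←n0 n2←n1 n3←n2 n4←n2 n5←n2 n6←n4 n7←n2 n8←n6 n9←n2
Dom∩ at merges:
  n1: preds {n0,n5,n6}: {n0} ∩ {n0,n1,n2,n5} ∩ {n0,n1,n2,n4,n6} = {n0}; idom=n0
  n5: preds {n2,n3,n4}: {n0,n1,n2} ∩ {n0,n1,n2,n3} ∩ {n0,n1,n2,n4} = {n0,n1,n2}; idom=n2
  n7: preds {n3,n6}: {n0,n1,n2,n3} ∩ {n0,n1,n2,n4,n6} = {n0,n1,n2}; idom=n2
  n9: preds {n4,n5,n7,n8}: {n0,n1,n2,n4} ∩ {n0,n1,n2,n5} ∩ {n0,n1,n2,n7} ∩ {n0,n1,n2,n4,n6,n8} = {n0,n1,n2}; idom=n2

Frontier:
  n1←n0: walk · to n0
  n1←n5: walk n5→n2→n1 to n0
  n1←n6: walk n6→n4→n2→n1 to n0
  n5←n2: walk · to n2
  n5←n3: walk n3 to n2
  n5←n4: walk n4 to n2
  n7←n3: walk n3 to n2
  n7←n6: walk n6→n4 to n2
  n9←n4: walk n4 to n2
  n9←n5: walk n5 to n2
  n9←n7: walk n7 to n2
  n9←n8: walk n8→n6→n4 to n2
  n0 → ∅
  n1 → {n1}
  n2 → {n1}
  n3 → {n5,n7}
  n4 → {n1,n5,n7,n9}
  n5 → {n1,n9}
  n6 → {n1,n7,n9}
  n7 → {n9}
  n8 → {n9}
  n9 → ∅

DF(n1) = ["n1"]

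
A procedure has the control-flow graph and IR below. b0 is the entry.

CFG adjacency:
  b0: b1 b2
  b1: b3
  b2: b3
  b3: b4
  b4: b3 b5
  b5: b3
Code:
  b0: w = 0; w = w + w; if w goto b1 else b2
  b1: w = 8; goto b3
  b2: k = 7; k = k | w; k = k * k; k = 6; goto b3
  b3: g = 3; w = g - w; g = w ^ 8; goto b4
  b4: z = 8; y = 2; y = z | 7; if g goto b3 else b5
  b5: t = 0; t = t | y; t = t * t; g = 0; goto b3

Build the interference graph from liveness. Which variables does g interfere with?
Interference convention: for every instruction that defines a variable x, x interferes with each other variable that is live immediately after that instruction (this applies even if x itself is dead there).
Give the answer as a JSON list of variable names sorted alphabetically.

Answer: ["w", "y", "z"]

Working:
def/use:
  b0: def={w} ue=∅
  b1: def={w} ue=∅
  b2: def={k} ue={w}
  b3: def={g,w} ue={w}
  b4: def={y,z} ue={g}
  b5: def={g,t} ue={y}

Backward fixpoint:
  b0: in=∅ out={w}
  b1: in=∅ out={w}
  b2: in={w} out={w}
  b3: in={w} out={g,w}
  b4: in={g,w} out={w,y}
  b5: in={w,y} out={w}

Interfere edges:
  g: {w,y,z}
  k: {w}
  t: {w,y}
  w: {g,k,t,y,z}
  y: {g,t,w,z}
  z: {g,w,y}

N(g) = ["w", "y", "z"]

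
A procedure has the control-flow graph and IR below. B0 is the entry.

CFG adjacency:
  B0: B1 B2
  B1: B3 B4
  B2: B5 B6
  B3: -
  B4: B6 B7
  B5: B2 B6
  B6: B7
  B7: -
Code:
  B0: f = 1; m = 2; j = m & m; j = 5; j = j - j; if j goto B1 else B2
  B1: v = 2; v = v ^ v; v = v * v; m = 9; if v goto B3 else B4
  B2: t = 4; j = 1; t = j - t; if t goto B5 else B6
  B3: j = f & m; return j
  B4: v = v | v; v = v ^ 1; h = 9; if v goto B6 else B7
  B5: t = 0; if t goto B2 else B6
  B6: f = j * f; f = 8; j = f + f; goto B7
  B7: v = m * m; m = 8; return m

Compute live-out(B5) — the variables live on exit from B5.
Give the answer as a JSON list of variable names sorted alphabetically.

def/use:
  B0: def={f,j,m} ue=∅
  B1: def={m,v} ue=∅
  B2: def={j,t} ue=∅
  B3: def={j} ue={f,m}
  B4: def={h,v} ue={v}
  B5: def={t} ue=∅
  B6: def={f,j} ue={f,j}
  B7: def={m,v} ue={m}

Liveness:
  live B0: ∅→{f,j,m}
  live B1: {f,j}→{f,j,m,v}
  live B2: {f,m}→{f,j,m}
  live B3: {f,m}→∅
  live B4: {f,j,m,v}→{f,j,m}
  live B5: {f,j,m}→{f,j,m}
  live B6: {f,j,m}→{m}
  live B7: {m}→∅

live-out(B5) = ["f", "j", "m"]

Answer: ["f", "j", "m"]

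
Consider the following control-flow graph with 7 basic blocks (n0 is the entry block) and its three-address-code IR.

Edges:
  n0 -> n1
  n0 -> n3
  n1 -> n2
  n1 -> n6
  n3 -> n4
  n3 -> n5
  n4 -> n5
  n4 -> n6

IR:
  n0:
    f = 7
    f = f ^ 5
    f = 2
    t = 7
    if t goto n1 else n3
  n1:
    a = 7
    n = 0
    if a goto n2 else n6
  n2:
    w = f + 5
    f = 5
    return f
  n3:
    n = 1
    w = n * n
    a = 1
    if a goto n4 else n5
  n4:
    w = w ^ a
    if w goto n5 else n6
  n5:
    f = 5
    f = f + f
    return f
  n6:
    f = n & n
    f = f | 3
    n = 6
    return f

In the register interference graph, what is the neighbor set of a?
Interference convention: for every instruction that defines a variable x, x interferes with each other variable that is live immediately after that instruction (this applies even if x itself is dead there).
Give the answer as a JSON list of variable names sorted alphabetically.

Answer: ["f", "n", "w"]

Working:
Per-block:
  n0: def={f,t} ue=∅
  n1: def={a,n} ue=∅
  n2: def={f,w} ue={f}
  n3: def={a,n,w} ue=∅
  n4: def={w} ue={a,w}
  n5: def={f} ue=∅
  n6: def={f,n} ue={n}

Liveness:
  n0: in=∅ out={f}
  n1: in={f} out={f,n}
  n2: in={f} out=∅
  n3: in=∅ out={a,n,w}
  n4: in={a,n,w} out={n}
  n5: in=∅ out=∅
  n6: in={n} out=∅

Conflict graph:
  a — {f,n,w}
  f — {a,n,t}
  n — {a,f,w}
  t — {f}
  w — {a,n}

N(a) = ["f", "n", "w"]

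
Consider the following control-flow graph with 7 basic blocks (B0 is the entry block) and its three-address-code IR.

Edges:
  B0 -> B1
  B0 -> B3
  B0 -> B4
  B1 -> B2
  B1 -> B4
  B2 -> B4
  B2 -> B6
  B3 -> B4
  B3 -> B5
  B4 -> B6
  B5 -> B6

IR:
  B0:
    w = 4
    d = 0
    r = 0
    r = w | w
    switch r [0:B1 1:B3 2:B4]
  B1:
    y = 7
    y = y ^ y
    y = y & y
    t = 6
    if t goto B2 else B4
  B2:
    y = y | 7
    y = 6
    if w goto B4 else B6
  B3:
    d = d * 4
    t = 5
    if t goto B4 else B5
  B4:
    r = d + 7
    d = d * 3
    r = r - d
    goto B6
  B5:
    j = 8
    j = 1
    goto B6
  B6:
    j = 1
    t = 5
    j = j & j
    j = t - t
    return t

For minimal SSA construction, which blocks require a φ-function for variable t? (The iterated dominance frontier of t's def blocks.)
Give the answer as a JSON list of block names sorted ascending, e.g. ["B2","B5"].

Answer: ["B4", "B6"]

Working:
idom tree: B1←B0 B2←B1 B3←B0 B4←B0 B5←B3 B6←B0
Dom at joins:
  B4: preds {B0,B1,B2,B3}: {B0} ∩ {B0,B1} ∩ {B0,B1,B2} ∩ {B0,B3} = {B0}; idom=B0
  B6: preds {B2,B4,B5}: {B0,B1,B2} ∩ {B0,B4} ∩ {B0,B3,B5} = {B0}; idom=B0

DF walk-up:
  join B4 pred B0: · stop@B0
  join B4 pred B1: B1 stop@B0
  join B4 pred B2: B2→B1 stop@B0
  join B4 pred B3: B3 stop@B0
  join B6 pred B2: B2→B1 stop@B0
  join B6 pred B4: B4 stop@B0
  join B6 pred B5: B5→B3 stop@B0
  B0: DF=∅
  B1: DF={B4,B6}
  B2: DF={B4,B6}
  B3: DF={B4,B6}
  B4: DF={B6}
  B5: DF={B6}
  B6: DF=∅

φ for t: defs {B1,B3,B6}
  DF⁺ = {B4,B6}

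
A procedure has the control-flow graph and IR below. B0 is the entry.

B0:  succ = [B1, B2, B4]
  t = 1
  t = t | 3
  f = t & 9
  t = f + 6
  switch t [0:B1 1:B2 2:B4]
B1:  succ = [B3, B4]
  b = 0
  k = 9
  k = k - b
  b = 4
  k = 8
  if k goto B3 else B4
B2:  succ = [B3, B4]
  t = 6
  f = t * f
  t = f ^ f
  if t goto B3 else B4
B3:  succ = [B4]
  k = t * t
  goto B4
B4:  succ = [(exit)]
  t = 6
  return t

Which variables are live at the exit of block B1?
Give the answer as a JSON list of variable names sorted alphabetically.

Answer: ["t"]

Analysis:
def/use:
  B0: def={f,t} ue=∅
  B1: def={b,k} ue=∅
  B2: def={f,t} ue={f}
  B3: def={k} ue={t}
  B4: def={t} ue=∅

Live sets:
  B0 li=∅ lo={f,t}
  B1 li={t} lo={t}
  B2 li={f} lo={t}
  B3 li={t} lo=∅
  B4 li=∅ lo=∅

live-out(B1) = ["t"]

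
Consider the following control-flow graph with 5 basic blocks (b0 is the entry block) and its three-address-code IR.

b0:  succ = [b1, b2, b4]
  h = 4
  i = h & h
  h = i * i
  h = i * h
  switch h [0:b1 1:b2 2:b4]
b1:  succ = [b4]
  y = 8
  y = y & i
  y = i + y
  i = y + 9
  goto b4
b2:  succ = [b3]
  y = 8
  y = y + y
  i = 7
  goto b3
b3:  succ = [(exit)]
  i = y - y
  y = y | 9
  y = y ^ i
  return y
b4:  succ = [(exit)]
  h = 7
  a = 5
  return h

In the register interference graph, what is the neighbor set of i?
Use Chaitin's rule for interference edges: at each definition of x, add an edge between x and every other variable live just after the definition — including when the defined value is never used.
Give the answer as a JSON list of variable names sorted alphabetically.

Per-block:
  b0 def {h,i} use ∅
  b1 def {i,y} use {i}
  b2 def {i,y} use ∅
  b3 def {i,y} use {y}
  b4 def {a,h} use ∅

Backward fixpoint:
  b0: in=∅ out={i}
  b1: in={i} out=∅
  b2: in=∅ out={y}
  b3: in={y} out=∅
  b4: in=∅ out=∅

Conflict graph:
  a: {h}
  h: {a,i}
  i: {h,y}
  y: {i}

N(i) = ["h", "y"]

Answer: ["h", "y"]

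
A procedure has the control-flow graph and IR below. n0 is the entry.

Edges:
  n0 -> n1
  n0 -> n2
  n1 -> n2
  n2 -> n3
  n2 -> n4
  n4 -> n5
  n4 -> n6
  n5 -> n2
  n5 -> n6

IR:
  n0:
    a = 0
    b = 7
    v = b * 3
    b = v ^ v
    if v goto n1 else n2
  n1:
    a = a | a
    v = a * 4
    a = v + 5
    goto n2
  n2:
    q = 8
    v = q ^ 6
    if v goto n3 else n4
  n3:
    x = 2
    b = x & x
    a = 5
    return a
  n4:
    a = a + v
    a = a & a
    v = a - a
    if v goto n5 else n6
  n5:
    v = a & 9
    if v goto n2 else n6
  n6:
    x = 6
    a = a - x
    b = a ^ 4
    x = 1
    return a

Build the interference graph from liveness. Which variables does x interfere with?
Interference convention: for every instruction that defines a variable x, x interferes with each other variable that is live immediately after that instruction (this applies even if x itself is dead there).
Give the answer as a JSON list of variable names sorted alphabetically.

Block summaries:
  n0 def {a,b,v} use ∅
  n1 def {a,v} use {a}
  n2 def {q,v} use ∅
  n3 def {a,b,x} use ∅
  n4 def {a,v} use {a,v}
  n5 def {v} use {a}
  n6 def {a,b,x} use {a}

Live sets:
  n0: in=∅ out={a}
  n1: in={a} out={a}
  n2: in={a} out={a,v}
  n3: in=∅ out=∅
  n4: in={a,v} out={a}
  n5: in={a} out={a}
  n6: in={a} out=∅

Conflict graph:
  a↔{b,q,v,x}
  b↔{a,v}
  q↔{a}
  v↔{a,b}
  x↔{a}

N(x) = ["a"]

Answer: ["a"]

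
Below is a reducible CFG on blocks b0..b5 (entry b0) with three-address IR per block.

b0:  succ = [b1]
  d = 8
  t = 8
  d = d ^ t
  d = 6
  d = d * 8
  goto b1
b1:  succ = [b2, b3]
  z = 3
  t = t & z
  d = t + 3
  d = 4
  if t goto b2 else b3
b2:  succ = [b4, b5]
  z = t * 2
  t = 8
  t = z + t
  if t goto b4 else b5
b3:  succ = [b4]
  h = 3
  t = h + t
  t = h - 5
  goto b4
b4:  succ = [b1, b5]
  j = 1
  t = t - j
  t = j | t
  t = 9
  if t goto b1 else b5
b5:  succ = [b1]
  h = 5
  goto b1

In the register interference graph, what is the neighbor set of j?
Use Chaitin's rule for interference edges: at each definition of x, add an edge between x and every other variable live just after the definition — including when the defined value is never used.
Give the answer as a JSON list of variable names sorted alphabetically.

Answer: ["t"]

Working:
Per-block:
  b0: def={d,t} ue=∅
  b1: def={d,t,z} ue={t}
  b2: def={t,z} ue={t}
  b3: def={h,t} ue={t}
  b4: def={j,t} ue={t}
  b5: def={h} ue=∅

Live sets:
  live b0: ∅→{t}
  live b1: {t}→{t}
  live b2: {t}→{t}
  live b3: {t}→{t}
  live b4: {t}→{t}
  live b5: {t}→{t}

Interference:
  d↔{t}
  h↔{t}
  j↔{t}
  t↔{d,h,j,z}
  z↔{t}

N(j) = ["t"]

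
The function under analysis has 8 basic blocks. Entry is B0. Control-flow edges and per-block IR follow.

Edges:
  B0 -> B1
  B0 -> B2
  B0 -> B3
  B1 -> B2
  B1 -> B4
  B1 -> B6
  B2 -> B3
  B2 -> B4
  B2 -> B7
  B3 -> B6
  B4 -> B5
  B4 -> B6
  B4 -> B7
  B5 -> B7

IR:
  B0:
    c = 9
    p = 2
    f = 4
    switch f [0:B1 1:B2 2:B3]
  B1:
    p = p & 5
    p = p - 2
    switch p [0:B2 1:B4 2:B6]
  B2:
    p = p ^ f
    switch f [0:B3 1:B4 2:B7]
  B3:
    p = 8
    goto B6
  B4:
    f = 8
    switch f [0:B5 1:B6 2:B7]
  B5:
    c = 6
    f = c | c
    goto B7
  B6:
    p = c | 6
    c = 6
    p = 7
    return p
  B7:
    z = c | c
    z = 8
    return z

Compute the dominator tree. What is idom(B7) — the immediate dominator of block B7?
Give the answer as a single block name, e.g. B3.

Answer: B0

Derivation:
idom tree: B1←B0 B2←B0 B3←B0 B4←B0 B5←B4 B6←B0 B7←B0
Join-block Dom:
  B2: preds {B0,B1}: {B0} ∩ {B0,B1} = {B0}; idom=B0
  B3: preds {B0,B2}: {B0} ∩ {B0,B2} = {B0}; idom=B0
  B4: preds {B1,B2}: {B0,B1} ∩ {B0,B2} = {B0}; idom=B0
  B6: preds {B1,B3,B4}: {B0,B1} ∩ {B0,B3} ∩ {B0,B4} = {B0}; idom=B0
  B7: preds {B2,B4,B5}: {B0,B2} ∩ {B0,B4} ∩ {B0,B4,B5} = {B0}; idom=B0

idom(B7) = B0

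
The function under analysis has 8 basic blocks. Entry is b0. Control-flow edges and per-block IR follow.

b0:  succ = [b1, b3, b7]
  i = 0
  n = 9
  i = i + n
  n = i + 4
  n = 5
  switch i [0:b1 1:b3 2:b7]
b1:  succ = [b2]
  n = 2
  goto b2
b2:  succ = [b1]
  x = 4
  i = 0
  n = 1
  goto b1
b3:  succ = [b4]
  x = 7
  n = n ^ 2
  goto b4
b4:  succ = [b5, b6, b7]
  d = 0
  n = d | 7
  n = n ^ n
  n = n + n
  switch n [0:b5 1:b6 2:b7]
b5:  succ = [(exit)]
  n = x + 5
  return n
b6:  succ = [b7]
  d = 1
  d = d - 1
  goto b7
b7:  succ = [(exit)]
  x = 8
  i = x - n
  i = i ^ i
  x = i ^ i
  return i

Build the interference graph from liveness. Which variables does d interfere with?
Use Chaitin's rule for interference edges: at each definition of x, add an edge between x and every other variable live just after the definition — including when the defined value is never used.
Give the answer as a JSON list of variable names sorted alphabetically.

Answer: ["n", "x"]

Working:
Per-block:
  b0: def={i,n} ue=∅
  b1: def={n} ue=∅
  b2: def={i,n,x} ue=∅
  b3: def={n,x} ue={n}
  b4: def={d,n} ue=∅
  b5: def={n} ue={x}
  b6: def={d} ue=∅
  b7: def={i,x} ue={n}

Backward fixpoint:
  b0 li=∅ lo={n}
  b1 li=∅ lo=∅
  b2 li=∅ lo=∅
  b3 li={n} lo={x}
  b4 li={x} lo={n,x}
  b5 li={x} lo=∅
  b6 li={n} lo={n}
  b7 li={n} lo=∅

Interfere edges:
  d↔{n,x}
  i↔{n,x}
  n↔{d,i,x}
  x↔{d,i,n}

N(d) = ["n", "x"]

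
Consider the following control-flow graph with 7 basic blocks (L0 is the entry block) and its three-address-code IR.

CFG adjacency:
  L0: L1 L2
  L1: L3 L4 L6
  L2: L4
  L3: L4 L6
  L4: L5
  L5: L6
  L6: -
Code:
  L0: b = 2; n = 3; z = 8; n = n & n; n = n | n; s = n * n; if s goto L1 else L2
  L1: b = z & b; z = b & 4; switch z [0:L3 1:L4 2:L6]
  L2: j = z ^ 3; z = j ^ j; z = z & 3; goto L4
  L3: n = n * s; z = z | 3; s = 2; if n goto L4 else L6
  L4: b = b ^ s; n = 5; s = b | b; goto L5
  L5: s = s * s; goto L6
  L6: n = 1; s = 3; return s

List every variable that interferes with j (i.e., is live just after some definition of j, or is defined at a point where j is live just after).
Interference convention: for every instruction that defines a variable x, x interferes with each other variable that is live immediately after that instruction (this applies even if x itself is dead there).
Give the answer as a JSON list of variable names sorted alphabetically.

Answer: ["b", "s"]

Analysis:
Per-block:
  L0: def={b,n,s,z} ue=∅
  L1: def={b,z} ue={b,z}
  L2: def={j,z} ue={z}
  L3: def={n,s,z} ue={n,s,z}
  L4: def={b,n,s} ue={b,s}
  L5: def={s} ue={s}
  L6: def={n,s} ue=∅

Backward fixpoint:
  L0 li=∅ lo={b,n,s,z}
  L1 li={b,n,s,z} lo={b,n,s,z}
  L2 li={b,s,z} lo={b,s}
  L3 li={b,n,s,z} lo={b,s}
  L4 li={b,s} lo={s}
  L5 li={s} lo=∅
  L6 li=∅ lo=∅

Interfere edges:
  b — {j,n,s,z}
  j — {b,s}
  n — {b,s,z}
  s — {b,j,n,z}
  z — {b,n,s}

N(j) = ["b", "s"]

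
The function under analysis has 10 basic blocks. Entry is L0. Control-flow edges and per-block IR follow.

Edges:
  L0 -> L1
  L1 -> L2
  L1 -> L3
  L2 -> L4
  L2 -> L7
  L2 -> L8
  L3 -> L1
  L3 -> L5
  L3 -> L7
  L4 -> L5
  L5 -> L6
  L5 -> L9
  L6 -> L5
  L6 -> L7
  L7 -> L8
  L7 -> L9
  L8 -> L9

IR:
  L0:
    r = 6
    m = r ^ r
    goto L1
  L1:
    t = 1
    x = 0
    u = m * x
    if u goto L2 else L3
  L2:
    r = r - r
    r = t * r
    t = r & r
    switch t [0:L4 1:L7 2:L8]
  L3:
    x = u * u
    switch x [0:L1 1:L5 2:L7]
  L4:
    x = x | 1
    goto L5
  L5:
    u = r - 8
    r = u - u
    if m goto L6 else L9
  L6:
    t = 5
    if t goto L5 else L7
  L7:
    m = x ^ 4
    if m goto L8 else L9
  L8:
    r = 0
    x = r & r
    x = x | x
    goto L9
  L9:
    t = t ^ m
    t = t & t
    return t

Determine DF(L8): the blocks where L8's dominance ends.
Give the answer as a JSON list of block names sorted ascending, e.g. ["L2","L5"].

Answer: ["L9"]

Derivation:
idom tree: L1←L0 L2←L1 L3←L1 L4←L2 L5←L1 L6←L5 L7←L1 L8←L1 L9←L1
Dom∩ at merges:
  L1: preds {L0,L3}: {L0} ∩ {L0,L1,L3} = {L0}; idom=L0
  L5: preds {L3,L4,L6}: {L0,L1,L3} ∩ {L0,L1,L2,L4} ∩ {L0,L1,L5,L6} = {L0,L1}; idom=L1
  L7: preds {L2,L3,L6}: {L0,L1,L2} ∩ {L0,L1,L3} ∩ {L0,L1,L5,L6} = {L0,L1}; idom=L1
  L8: preds {L2,L7}: {L0,L1,L2} ∩ {L0,L1,L7} = {L0,L1}; idom=L1
  L9: preds {L5,L7,L8}: {L0,L1,L5} ∩ {L0,L1,L7} ∩ {L0,L1,L8} = {L0,L1}; idom=L1

Frontier:
  join L1 pred L0: · stop@L0
  join L1 pred L3: L3→L1 stop@L0
  join L5 pred L3: L3 stop@L1
  join L5 pred L4: L4→L2 stop@L1
  join L5 pred L6: L6→L5 stop@L1
  join L7 pred L2: L2 stop@L1
  join L7 pred L3: L3 stop@L1
  join L7 pred L6: L6→L5 stop@L1
  join L8 pred L2: L2 stop@L1
  join L8 pred L7: L7 stop@L1
  join L9 pred L5: L5 stop@L1
  join L9 pred L7: L7 stop@L1
  join L9 pred L8: L8 stop@L1
  L0 → ∅
  L1 → {L1}
  L2 → {L5,L7,L8}
  L3 → {L1,L5,L7}
  L4 → {L5}
  L5 → {L5,L7,L9}
  L6 → {L5,L7}
  L7 → {L8,L9}
  L8 → {L9}
  L9 → ∅

DF(L8) = ["L9"]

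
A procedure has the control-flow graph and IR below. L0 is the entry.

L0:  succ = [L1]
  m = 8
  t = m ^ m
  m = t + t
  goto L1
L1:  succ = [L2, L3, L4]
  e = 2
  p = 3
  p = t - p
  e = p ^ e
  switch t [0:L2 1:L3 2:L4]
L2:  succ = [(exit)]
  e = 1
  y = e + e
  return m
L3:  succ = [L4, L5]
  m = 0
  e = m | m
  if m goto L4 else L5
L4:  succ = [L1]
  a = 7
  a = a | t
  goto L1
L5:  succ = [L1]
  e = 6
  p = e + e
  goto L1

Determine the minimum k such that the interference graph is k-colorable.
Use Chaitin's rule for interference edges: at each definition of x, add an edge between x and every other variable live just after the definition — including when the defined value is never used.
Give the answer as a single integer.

def/use:
  L0: {m,t} / ∅
  L1: {e,p} / {t}
  L2: {e,y} / {m}
  L3: {e,m} / ∅
  L4: {a} / {t}
  L5: {e,p} / ∅

Liveness:
  live L0: ∅→{m,t}
  live L1: {m,t}→{m,t}
  live L2: {m}→∅
  live L3: {t}→{m,t}
  live L4: {m,t}→{m,t}
  live L5: {m,t}→{m,t}

Conflict graph:
  a — {m,t}
  e — {m,p,t}
  m — {a,e,p,t,y}
  p — {e,m,t}
  t — {a,e,m,p}
  y — {m}

Chromatic number:
  lower bound: {e,m,p,t} mutually conflict ⇒ χ ≥ 4
  assign a→r2 e→r2 m→r0 p→r3 t→r1 y→r1 — no edge inside a register ⇒ χ ≤ 4
  χ = 4

Answer: 4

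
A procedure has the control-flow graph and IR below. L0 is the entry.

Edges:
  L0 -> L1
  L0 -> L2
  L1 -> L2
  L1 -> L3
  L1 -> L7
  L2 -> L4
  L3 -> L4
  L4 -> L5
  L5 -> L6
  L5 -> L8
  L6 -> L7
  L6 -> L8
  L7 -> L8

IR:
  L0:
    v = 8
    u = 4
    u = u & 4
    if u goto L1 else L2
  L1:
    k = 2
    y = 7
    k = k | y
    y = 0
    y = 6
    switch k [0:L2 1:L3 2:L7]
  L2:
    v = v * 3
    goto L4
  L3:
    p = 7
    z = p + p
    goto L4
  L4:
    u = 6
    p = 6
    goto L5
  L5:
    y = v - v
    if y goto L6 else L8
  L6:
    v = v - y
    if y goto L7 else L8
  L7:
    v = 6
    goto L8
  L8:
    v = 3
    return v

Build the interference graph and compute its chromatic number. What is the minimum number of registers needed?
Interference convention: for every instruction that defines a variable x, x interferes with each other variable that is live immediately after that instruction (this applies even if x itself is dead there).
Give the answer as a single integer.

Per-block:
  L0 def {u,v} use ∅
  L1 def {k,y} use ∅
  L2 def {v} use {v}
  L3 def {p,z} use ∅
  L4 def {p,u} use ∅
  L5 def {y} use {v}
  L6 def {v} use {v,y}
  L7 def {v} use ∅
  L8 def {v} use ∅

Backward fixpoint:
  L0: in=∅ out={v}
  L1: in={v} out={v}
  L2: in={v} out={v}
  L3: in={v} out={v}
  L4: in={v} out={v}
  L5: in={v} out={v,y}
  L6: in={v,y} out=∅
  L7: in=∅ out=∅
  L8: in=∅ out=∅

Interference:
  k: {v,y}
  p: {v}
  u: {v}
  v: {k,p,u,y,z}
  y: {k,v}
  z: {v}

Registers:
  lower bound: {k,v,y} mutually conflict ⇒ χ ≥ 3
  assign k→R1 p→R1 u→R1 v→R0 y→R2 z→R1 — no edge inside a register ⇒ χ ≤ 3
  χ = 3

Answer: 3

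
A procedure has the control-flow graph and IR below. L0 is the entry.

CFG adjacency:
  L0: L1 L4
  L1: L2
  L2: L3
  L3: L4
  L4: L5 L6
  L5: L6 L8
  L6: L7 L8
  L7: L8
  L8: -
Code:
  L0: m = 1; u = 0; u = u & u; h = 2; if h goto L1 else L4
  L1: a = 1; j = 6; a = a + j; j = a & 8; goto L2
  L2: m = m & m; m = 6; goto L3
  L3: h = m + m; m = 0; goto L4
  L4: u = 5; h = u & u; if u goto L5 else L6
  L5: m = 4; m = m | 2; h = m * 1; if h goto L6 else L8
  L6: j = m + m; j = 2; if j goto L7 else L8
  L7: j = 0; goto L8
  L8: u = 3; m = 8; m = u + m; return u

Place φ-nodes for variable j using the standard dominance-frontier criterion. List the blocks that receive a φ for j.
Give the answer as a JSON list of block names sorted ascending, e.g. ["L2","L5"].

Answer: ["L4", "L8"]

Working:
idom tree: L1←L0 L2←L1 L3←L2 L4←L0 L5←L4 L6←L4 L7←L6 L8←L4
Dom at joins:
  L4: preds {L0,L3}: {L0} ∩ {L0,L1,L2,L3} = {L0}; idom=L0
  L6: preds {L4,L5}: {L0,L4} ∩ {L0,L4,L5} = {L0,L4}; idom=L4
  L8: preds {L5,L6,L7}: {L0,L4,L5} ∩ {L0,L4,L6} ∩ {L0,L4,L6,L7} = {L0,L4}; idom=L4

DF derivation:
  L4←L0: walk · to L0
  L4←L3: walk L3→L2→L1 to L0
  L6←L4: walk · to L4
  L6←L5: walk L5 to L4
  L8←L5: walk L5 to L4
  L8←L6: walk L6 to L4
  L8←L7: walk L7→L6 to L4
  DF(L0)=∅
  DF(L1)={L4}
  DF(L2)={L4}
  DF(L3)={L4}
  DF(L4)=∅
  DF(L5)={L6,L8}
  DF(L6)={L8}
  DF(L7)={L8}
  DF(L8)=∅

φ for j: defs {L1,L6,L7}
  DF⁺ = {L4,L8}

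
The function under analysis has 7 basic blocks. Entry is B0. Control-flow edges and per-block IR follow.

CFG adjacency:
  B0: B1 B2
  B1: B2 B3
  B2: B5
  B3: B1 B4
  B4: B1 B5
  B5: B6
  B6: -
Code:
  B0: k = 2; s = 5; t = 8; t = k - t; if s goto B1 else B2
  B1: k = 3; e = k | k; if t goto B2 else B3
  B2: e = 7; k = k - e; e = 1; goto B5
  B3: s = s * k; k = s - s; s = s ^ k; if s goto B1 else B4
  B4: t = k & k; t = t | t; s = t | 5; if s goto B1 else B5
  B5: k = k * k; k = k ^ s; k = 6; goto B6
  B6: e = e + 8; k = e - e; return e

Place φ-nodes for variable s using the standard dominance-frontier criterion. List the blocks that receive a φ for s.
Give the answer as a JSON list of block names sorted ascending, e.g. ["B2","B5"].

Answer: ["B1", "B2", "B5"]

Derivation:
idom tree: B1←B0 B2←B0 B3←B1 B4←B3 B5←B0 B6←B5
Join-block Dom:
  B1: preds {B0,B3,B4}: {B0} ∩ {B0,B1,B3} ∩ {B0,B1,B3,B4} = {B0}; idom=B0
  B2: preds {B0,B1}: {B0} ∩ {B0,B1} = {B0}; idom=B0
  B5: preds {B2,B4}: {B0,B2} ∩ {B0,B1,B3,B4} = {B0}; idom=B0

DF walk-up:
  B1←B0: walk · to B0
  B1←B3: walk B3→B1 to B0
  B1←B4: walk B4→B3→B1 to B0
  B2←B0: walk · to B0
  B2←B1: walk B1 to B0
  B5←B2: walk B2 to B0
  B5←B4: walk B4→B3→B1 to B0
  DF(B0)=∅
  DF(B1)={B1,B2,B5}
  DF(B2)={B5}
  DF(B3)={B1,B5}
  DF(B4)={B1,B5}
  DF(B5)=∅
  DF(B6)=∅

φ for s: defs {B0,B3,B4}
  DF⁺ = {B1,B2,B5}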